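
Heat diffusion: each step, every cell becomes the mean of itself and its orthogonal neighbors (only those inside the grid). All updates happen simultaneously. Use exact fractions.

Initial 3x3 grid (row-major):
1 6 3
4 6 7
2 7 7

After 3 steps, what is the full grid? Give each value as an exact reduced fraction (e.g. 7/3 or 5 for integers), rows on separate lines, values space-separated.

Answer: 1829/432 1099/240 2275/432
1377/320 3083/600 15863/2880
2071/432 7579/1440 95/16

Derivation:
After step 1:
  11/3 4 16/3
  13/4 6 23/4
  13/3 11/2 7
After step 2:
  131/36 19/4 181/36
  69/16 49/10 289/48
  157/36 137/24 73/12
After step 3:
  1829/432 1099/240 2275/432
  1377/320 3083/600 15863/2880
  2071/432 7579/1440 95/16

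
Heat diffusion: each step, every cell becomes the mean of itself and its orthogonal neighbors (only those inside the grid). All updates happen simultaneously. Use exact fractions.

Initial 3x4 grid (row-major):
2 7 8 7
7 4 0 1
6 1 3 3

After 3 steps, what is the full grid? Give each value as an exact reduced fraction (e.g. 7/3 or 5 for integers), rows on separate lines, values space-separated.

Answer: 5299/1080 6841/1440 6379/1440 4591/1080
4357/960 1643/400 4421/1200 9799/2880
2227/540 5231/1440 4249/1440 377/135

Derivation:
After step 1:
  16/3 21/4 11/2 16/3
  19/4 19/5 16/5 11/4
  14/3 7/2 7/4 7/3
After step 2:
  46/9 1193/240 1157/240 163/36
  371/80 41/10 17/5 817/240
  155/36 823/240 647/240 41/18
After step 3:
  5299/1080 6841/1440 6379/1440 4591/1080
  4357/960 1643/400 4421/1200 9799/2880
  2227/540 5231/1440 4249/1440 377/135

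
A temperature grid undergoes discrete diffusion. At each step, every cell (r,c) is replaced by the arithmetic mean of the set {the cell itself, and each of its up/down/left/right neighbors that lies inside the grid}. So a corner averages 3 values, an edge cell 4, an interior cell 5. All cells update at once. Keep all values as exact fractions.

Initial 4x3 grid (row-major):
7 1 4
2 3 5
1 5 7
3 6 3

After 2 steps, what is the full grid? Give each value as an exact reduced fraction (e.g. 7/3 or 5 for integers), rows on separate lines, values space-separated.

Answer: 31/9 817/240 71/18
47/15 387/100 977/240
103/30 98/25 1169/240
31/9 1039/240 175/36

Derivation:
After step 1:
  10/3 15/4 10/3
  13/4 16/5 19/4
  11/4 22/5 5
  10/3 17/4 16/3
After step 2:
  31/9 817/240 71/18
  47/15 387/100 977/240
  103/30 98/25 1169/240
  31/9 1039/240 175/36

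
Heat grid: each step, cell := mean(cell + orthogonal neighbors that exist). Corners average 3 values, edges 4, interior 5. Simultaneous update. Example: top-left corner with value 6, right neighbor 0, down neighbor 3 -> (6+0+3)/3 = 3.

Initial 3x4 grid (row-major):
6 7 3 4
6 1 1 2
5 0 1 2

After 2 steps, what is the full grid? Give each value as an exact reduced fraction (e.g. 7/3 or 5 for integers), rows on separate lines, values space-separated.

After step 1:
  19/3 17/4 15/4 3
  9/2 3 8/5 9/4
  11/3 7/4 1 5/3
After step 2:
  181/36 13/3 63/20 3
  35/8 151/50 58/25 511/240
  119/36 113/48 361/240 59/36

Answer: 181/36 13/3 63/20 3
35/8 151/50 58/25 511/240
119/36 113/48 361/240 59/36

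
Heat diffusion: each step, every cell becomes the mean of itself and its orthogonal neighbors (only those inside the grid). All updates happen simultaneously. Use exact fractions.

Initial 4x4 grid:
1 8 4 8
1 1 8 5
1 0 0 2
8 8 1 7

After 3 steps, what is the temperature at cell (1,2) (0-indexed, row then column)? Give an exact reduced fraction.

Answer: 23761/6000

Derivation:
Step 1: cell (1,2) = 18/5
Step 2: cell (1,2) = 443/100
Step 3: cell (1,2) = 23761/6000
Full grid after step 3:
  431/135 6593/1800 8941/1800 11311/2160
  2419/900 2557/750 23761/6000 34009/7200
  2801/900 18577/6000 421/120 26993/7200
  1571/432 26053/7200 25373/7200 3871/1080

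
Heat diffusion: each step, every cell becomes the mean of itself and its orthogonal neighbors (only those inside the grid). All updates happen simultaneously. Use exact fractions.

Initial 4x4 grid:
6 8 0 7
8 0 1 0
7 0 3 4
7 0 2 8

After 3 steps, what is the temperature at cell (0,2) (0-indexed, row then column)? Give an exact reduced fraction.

Step 1: cell (0,2) = 4
Step 2: cell (0,2) = 319/120
Step 3: cell (0,2) = 11671/3600
Full grid after step 3:
  11009/2160 14011/3600 11671/3600 5933/2160
  32537/7200 22307/6000 15743/6000 20837/7200
  30409/7200 18931/6000 17311/6000 21733/7200
  1661/432 11927/3600 11099/3600 1481/432

Answer: 11671/3600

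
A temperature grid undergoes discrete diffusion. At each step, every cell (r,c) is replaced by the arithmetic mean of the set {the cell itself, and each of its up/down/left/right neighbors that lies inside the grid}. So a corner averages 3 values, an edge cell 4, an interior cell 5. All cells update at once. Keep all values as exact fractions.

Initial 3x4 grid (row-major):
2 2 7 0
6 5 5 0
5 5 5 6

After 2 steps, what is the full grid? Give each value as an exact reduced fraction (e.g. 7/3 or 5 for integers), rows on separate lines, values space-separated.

After step 1:
  10/3 4 7/2 7/3
  9/2 23/5 22/5 11/4
  16/3 5 21/4 11/3
After step 2:
  71/18 463/120 427/120 103/36
  533/120 9/2 41/10 263/80
  89/18 1211/240 1099/240 35/9

Answer: 71/18 463/120 427/120 103/36
533/120 9/2 41/10 263/80
89/18 1211/240 1099/240 35/9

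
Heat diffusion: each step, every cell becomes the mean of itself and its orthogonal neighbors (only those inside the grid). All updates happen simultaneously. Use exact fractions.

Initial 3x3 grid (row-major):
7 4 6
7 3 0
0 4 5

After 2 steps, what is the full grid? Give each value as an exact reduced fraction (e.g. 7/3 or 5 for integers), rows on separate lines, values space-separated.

Answer: 61/12 269/60 71/18
1051/240 387/100 403/120
131/36 199/60 19/6

Derivation:
After step 1:
  6 5 10/3
  17/4 18/5 7/2
  11/3 3 3
After step 2:
  61/12 269/60 71/18
  1051/240 387/100 403/120
  131/36 199/60 19/6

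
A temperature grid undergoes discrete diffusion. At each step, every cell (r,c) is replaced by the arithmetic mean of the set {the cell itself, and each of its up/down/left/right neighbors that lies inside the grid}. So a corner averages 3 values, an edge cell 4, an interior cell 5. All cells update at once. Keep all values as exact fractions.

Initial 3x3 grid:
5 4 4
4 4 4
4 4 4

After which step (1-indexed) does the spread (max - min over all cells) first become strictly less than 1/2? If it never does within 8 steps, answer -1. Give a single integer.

Answer: 1

Derivation:
Step 1: max=13/3, min=4, spread=1/3
  -> spread < 1/2 first at step 1
Step 2: max=77/18, min=4, spread=5/18
Step 3: max=905/216, min=4, spread=41/216
Step 4: max=53971/12960, min=1451/360, spread=347/2592
Step 5: max=3217337/777600, min=14557/3600, spread=2921/31104
Step 6: max=192452539/46656000, min=1753483/432000, spread=24611/373248
Step 7: max=11516162033/2799360000, min=39536741/9720000, spread=207329/4478976
Step 8: max=689876352451/167961600000, min=2112401599/518400000, spread=1746635/53747712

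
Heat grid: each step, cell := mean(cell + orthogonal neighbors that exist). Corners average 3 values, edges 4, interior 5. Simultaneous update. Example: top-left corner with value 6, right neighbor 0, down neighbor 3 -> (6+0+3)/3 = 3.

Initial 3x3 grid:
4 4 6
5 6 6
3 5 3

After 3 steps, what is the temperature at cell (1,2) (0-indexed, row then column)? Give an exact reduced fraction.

Step 1: cell (1,2) = 21/4
Step 2: cell (1,2) = 409/80
Step 3: cell (1,2) = 23843/4800
Full grid after step 3:
  5101/1080 17651/3600 10997/2160
  33127/7200 7237/1500 23843/4800
  9767/2160 22243/4800 5201/1080

Answer: 23843/4800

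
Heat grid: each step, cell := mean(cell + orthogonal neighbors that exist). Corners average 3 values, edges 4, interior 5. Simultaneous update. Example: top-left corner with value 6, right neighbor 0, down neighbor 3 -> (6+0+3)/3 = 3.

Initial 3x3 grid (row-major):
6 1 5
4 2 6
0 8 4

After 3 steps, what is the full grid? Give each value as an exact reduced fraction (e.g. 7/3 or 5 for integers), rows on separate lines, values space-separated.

After step 1:
  11/3 7/2 4
  3 21/5 17/4
  4 7/2 6
After step 2:
  61/18 461/120 47/12
  223/60 369/100 369/80
  7/2 177/40 55/12
After step 3:
  3941/1080 26707/7200 2969/720
  6433/1800 24343/6000 6721/1600
  1397/360 9719/2400 3269/720

Answer: 3941/1080 26707/7200 2969/720
6433/1800 24343/6000 6721/1600
1397/360 9719/2400 3269/720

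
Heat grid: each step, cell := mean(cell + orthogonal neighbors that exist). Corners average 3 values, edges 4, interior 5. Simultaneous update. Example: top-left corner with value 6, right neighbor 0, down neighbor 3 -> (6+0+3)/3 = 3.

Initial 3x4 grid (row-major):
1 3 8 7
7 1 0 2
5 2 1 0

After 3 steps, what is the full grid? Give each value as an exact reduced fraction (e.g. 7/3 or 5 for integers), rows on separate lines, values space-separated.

Answer: 7621/2160 4943/1440 1015/288 983/270
4807/1440 719/240 821/300 7777/2880
3473/1080 1879/720 2 461/240

Derivation:
After step 1:
  11/3 13/4 9/2 17/3
  7/2 13/5 12/5 9/4
  14/3 9/4 3/4 1
After step 2:
  125/36 841/240 949/240 149/36
  433/120 14/5 5/2 679/240
  125/36 77/30 8/5 4/3
After step 3:
  7621/2160 4943/1440 1015/288 983/270
  4807/1440 719/240 821/300 7777/2880
  3473/1080 1879/720 2 461/240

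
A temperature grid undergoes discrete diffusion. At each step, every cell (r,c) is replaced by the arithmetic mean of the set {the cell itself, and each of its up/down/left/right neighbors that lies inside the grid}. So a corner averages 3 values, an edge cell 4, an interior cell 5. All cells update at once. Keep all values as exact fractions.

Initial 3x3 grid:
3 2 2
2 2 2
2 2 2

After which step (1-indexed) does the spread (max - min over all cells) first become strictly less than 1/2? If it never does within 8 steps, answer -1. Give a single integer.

Step 1: max=7/3, min=2, spread=1/3
  -> spread < 1/2 first at step 1
Step 2: max=41/18, min=2, spread=5/18
Step 3: max=473/216, min=2, spread=41/216
Step 4: max=28051/12960, min=731/360, spread=347/2592
Step 5: max=1662137/777600, min=7357/3600, spread=2921/31104
Step 6: max=99140539/46656000, min=889483/432000, spread=24611/373248
Step 7: max=5917442033/2799360000, min=20096741/9720000, spread=207329/4478976
Step 8: max=353953152451/167961600000, min=1075601599/518400000, spread=1746635/53747712

Answer: 1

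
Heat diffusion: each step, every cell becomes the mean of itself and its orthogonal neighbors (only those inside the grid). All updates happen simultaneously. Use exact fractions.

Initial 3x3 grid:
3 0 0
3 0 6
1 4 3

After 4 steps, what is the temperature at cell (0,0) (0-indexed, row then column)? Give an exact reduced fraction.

Step 1: cell (0,0) = 2
Step 2: cell (0,0) = 3/2
Step 3: cell (0,0) = 671/360
Step 4: cell (0,0) = 39767/21600
Full grid after step 4:
  39767/21600 577003/288000 22021/10800
  1850509/864000 257561/120000 2069759/864000
  294377/129600 7543/3000 328027/129600

Answer: 39767/21600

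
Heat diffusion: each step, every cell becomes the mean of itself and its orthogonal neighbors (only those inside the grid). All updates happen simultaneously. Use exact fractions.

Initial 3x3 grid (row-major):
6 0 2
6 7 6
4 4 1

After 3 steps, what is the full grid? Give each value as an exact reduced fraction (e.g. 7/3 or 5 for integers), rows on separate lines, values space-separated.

Answer: 1561/360 58127/14400 7891/2160
66527/14400 4179/1000 13963/3600
9931/2160 15613/3600 1067/270

Derivation:
After step 1:
  4 15/4 8/3
  23/4 23/5 4
  14/3 4 11/3
After step 2:
  9/2 901/240 125/36
  1141/240 221/50 56/15
  173/36 127/30 35/9
After step 3:
  1561/360 58127/14400 7891/2160
  66527/14400 4179/1000 13963/3600
  9931/2160 15613/3600 1067/270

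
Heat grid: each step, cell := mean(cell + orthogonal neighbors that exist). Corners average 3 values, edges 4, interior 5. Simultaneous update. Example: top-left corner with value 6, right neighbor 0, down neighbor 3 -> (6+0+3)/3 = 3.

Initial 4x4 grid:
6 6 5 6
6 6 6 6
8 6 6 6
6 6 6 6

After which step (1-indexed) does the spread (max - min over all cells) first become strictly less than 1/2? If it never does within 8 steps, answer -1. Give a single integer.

Step 1: max=20/3, min=17/3, spread=1
Step 2: max=391/60, min=689/120, spread=31/40
Step 3: max=3451/540, min=6269/1080, spread=211/360
Step 4: max=102241/16200, min=189359/32400, spread=5041/10800
  -> spread < 1/2 first at step 4
Step 5: max=3050377/486000, min=5710421/972000, spread=130111/324000
Step 6: max=45464537/7290000, min=34418161/5832000, spread=3255781/9720000
Step 7: max=2715757021/437400000, min=5184432989/874800000, spread=82360351/291600000
Step 8: max=20286236839/3280500000, min=156066161249/26244000000, spread=2074577821/8748000000

Answer: 4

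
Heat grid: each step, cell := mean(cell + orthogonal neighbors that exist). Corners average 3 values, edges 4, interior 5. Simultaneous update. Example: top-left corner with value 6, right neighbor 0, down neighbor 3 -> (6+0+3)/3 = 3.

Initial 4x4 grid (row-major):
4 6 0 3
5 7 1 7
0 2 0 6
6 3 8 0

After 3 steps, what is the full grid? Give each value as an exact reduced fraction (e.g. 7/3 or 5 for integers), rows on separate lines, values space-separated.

After step 1:
  5 17/4 5/2 10/3
  4 21/5 3 17/4
  13/4 12/5 17/5 13/4
  3 19/4 11/4 14/3
After step 2:
  53/12 319/80 157/48 121/36
  329/80 357/100 347/100 83/24
  253/80 18/5 74/25 467/120
  11/3 129/40 467/120 32/9
After step 3:
  751/180 3049/800 25361/7200 1453/432
  9157/2400 937/250 803/240 12763/3600
  349/96 6607/2000 1336/375 12479/3600
  2413/720 863/240 12269/3600 2041/540

Answer: 751/180 3049/800 25361/7200 1453/432
9157/2400 937/250 803/240 12763/3600
349/96 6607/2000 1336/375 12479/3600
2413/720 863/240 12269/3600 2041/540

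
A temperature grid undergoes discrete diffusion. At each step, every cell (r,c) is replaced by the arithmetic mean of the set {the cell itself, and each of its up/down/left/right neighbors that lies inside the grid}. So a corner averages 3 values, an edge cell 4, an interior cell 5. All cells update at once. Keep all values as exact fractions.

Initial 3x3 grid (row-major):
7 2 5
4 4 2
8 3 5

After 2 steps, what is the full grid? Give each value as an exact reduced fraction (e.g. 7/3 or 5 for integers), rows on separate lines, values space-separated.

After step 1:
  13/3 9/2 3
  23/4 3 4
  5 5 10/3
After step 2:
  175/36 89/24 23/6
  217/48 89/20 10/3
  21/4 49/12 37/9

Answer: 175/36 89/24 23/6
217/48 89/20 10/3
21/4 49/12 37/9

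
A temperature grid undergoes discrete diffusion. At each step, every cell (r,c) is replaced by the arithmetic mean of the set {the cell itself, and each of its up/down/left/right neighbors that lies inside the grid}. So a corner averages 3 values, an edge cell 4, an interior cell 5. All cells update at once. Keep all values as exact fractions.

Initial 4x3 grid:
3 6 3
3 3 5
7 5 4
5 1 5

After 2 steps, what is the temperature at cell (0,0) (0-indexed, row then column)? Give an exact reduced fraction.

Step 1: cell (0,0) = 4
Step 2: cell (0,0) = 47/12
Full grid after step 2:
  47/12 1009/240 73/18
  87/20 199/50 527/120
  13/3 443/100 95/24
  40/9 47/12 145/36

Answer: 47/12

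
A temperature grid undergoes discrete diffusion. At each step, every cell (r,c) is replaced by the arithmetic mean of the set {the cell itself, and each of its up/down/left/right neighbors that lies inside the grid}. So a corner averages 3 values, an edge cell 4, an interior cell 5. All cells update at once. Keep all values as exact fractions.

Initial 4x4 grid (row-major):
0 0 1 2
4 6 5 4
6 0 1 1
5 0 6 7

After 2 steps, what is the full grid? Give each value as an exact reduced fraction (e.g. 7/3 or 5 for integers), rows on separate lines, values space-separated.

Answer: 85/36 97/48 569/240 22/9
145/48 59/20 14/5 719/240
841/240 147/50 307/100 811/240
61/18 751/240 811/240 137/36

Derivation:
After step 1:
  4/3 7/4 2 7/3
  4 3 17/5 3
  15/4 13/5 13/5 13/4
  11/3 11/4 7/2 14/3
After step 2:
  85/36 97/48 569/240 22/9
  145/48 59/20 14/5 719/240
  841/240 147/50 307/100 811/240
  61/18 751/240 811/240 137/36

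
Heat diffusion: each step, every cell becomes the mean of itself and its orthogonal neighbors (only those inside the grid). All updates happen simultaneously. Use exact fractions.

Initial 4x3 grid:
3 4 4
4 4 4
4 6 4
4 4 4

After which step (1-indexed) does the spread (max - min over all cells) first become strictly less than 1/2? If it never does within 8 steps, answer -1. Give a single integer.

Step 1: max=9/2, min=11/3, spread=5/6
Step 2: max=223/50, min=67/18, spread=166/225
Step 3: max=10411/2400, min=56351/14400, spread=1223/2880
  -> spread < 1/2 first at step 3
Step 4: max=92951/21600, min=511391/129600, spread=9263/25920
Step 5: max=36950371/8640000, min=31195999/7776000, spread=20593349/77760000
Step 6: max=331171961/77760000, min=1881486041/466560000, spread=4221829/18662400
Step 7: max=131821517851/31104000000, min=113681238019/27993600000, spread=49581280469/279936000000
Step 8: max=1182812810141/279936000000, min=6846191323721/1679616000000, spread=2005484297/13436928000

Answer: 3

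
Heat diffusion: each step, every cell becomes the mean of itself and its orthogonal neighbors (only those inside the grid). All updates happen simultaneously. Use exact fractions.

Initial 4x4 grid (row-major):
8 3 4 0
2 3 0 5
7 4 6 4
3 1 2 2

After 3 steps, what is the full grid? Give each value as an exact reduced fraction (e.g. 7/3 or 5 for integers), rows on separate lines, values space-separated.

Answer: 8489/2160 27017/7200 6859/2400 2117/720
15031/3600 20423/6000 6667/2000 567/200
13319/3600 4391/1200 3689/1200 1187/360
7837/2160 22873/7200 4637/1440 6547/2160

Derivation:
After step 1:
  13/3 9/2 7/4 3
  5 12/5 18/5 9/4
  4 21/5 16/5 17/4
  11/3 5/2 11/4 8/3
After step 2:
  83/18 779/240 257/80 7/3
  59/15 197/50 66/25 131/40
  253/60 163/50 18/5 371/120
  61/18 787/240 667/240 29/9
After step 3:
  8489/2160 27017/7200 6859/2400 2117/720
  15031/3600 20423/6000 6667/2000 567/200
  13319/3600 4391/1200 3689/1200 1187/360
  7837/2160 22873/7200 4637/1440 6547/2160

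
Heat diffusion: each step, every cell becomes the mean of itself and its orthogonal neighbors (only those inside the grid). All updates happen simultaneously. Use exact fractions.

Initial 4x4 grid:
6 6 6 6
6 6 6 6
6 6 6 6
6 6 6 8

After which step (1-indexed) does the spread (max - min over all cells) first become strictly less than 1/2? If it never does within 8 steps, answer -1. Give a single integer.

Step 1: max=20/3, min=6, spread=2/3
Step 2: max=59/9, min=6, spread=5/9
Step 3: max=689/108, min=6, spread=41/108
  -> spread < 1/2 first at step 3
Step 4: max=20483/3240, min=6, spread=1043/3240
Step 5: max=608753/97200, min=6, spread=25553/97200
Step 6: max=18167459/2916000, min=54079/9000, spread=645863/2916000
Step 7: max=542521691/87480000, min=360971/60000, spread=16225973/87480000
Step 8: max=16223877983/2624400000, min=162701/27000, spread=409340783/2624400000

Answer: 3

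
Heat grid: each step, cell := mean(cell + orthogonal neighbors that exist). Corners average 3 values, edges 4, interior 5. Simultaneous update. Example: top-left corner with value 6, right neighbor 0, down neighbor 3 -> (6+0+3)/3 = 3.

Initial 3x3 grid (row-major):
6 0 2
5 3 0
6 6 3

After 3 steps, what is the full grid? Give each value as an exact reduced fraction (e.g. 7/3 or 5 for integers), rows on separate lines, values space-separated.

Answer: 7603/2160 41371/14400 4603/2160
14899/3600 6509/2000 9449/3600
4799/1080 28123/7200 371/120

Derivation:
After step 1:
  11/3 11/4 2/3
  5 14/5 2
  17/3 9/2 3
After step 2:
  137/36 593/240 65/36
  257/60 341/100 127/60
  91/18 479/120 19/6
After step 3:
  7603/2160 41371/14400 4603/2160
  14899/3600 6509/2000 9449/3600
  4799/1080 28123/7200 371/120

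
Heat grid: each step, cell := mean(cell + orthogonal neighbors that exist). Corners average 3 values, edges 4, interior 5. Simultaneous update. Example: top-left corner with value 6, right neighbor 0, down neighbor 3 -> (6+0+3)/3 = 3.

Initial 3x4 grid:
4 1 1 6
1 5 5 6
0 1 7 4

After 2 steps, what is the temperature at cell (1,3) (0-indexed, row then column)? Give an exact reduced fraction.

Step 1: cell (1,3) = 21/4
Step 2: cell (1,3) = 401/80
Full grid after step 2:
  29/12 53/20 227/60 77/18
  233/120 159/50 403/100 401/80
  77/36 323/120 539/120 91/18

Answer: 401/80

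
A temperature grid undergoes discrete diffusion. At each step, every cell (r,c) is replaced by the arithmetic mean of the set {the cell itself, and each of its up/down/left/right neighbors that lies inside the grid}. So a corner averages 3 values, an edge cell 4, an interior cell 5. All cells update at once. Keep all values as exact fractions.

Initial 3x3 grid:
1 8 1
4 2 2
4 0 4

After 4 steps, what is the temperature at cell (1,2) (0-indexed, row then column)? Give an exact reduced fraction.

Answer: 2442043/864000

Derivation:
Step 1: cell (1,2) = 9/4
Step 2: cell (1,2) = 667/240
Step 3: cell (1,2) = 38669/14400
Step 4: cell (1,2) = 2442043/864000
Full grid after step 4:
  411829/129600 75713/24000 386279/129600
  876931/288000 517333/180000 2442043/864000
  361679/129600 1176959/432000 112043/43200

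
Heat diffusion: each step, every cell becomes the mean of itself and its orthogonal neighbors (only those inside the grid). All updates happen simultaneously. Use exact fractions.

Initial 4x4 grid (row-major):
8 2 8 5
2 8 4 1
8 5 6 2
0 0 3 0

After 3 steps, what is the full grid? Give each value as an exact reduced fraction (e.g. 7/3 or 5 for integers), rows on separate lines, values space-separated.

After step 1:
  4 13/2 19/4 14/3
  13/2 21/5 27/5 3
  15/4 27/5 4 9/4
  8/3 2 9/4 5/3
After step 2:
  17/3 389/80 1279/240 149/36
  369/80 28/5 427/100 919/240
  1099/240 387/100 193/50 131/48
  101/36 739/240 119/48 37/18
After step 3:
  1817/360 515/96 33481/7200 4787/1080
  491/96 4643/1000 13733/3000 26941/7200
  28561/7200 12593/3000 413/120 22453/7200
  3767/1080 22021/7200 20653/7200 523/216

Answer: 1817/360 515/96 33481/7200 4787/1080
491/96 4643/1000 13733/3000 26941/7200
28561/7200 12593/3000 413/120 22453/7200
3767/1080 22021/7200 20653/7200 523/216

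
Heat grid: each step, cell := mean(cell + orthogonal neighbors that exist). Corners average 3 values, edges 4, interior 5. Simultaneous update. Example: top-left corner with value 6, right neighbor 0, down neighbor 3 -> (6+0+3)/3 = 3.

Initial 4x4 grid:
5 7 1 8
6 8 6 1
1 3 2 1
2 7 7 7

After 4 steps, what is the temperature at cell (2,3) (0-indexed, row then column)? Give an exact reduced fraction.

Step 1: cell (2,3) = 11/4
Step 2: cell (2,3) = 311/80
Step 3: cell (2,3) = 9497/2400
Step 4: cell (2,3) = 60247/14400
Full grid after step 4:
  109651/21600 120473/24000 978233/216000 138487/32400
  19263/4000 279737/60000 16021/3600 879593/216000
  468517/108000 397957/90000 255811/60000 60247/14400
  27227/6480 14471/3375 1579/360 30779/7200

Answer: 60247/14400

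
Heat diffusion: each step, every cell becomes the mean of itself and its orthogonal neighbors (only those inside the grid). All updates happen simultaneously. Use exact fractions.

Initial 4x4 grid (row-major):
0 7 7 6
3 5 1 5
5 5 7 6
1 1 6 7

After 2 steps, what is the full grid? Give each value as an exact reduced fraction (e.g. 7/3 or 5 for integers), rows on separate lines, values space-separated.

After step 1:
  10/3 19/4 21/4 6
  13/4 21/5 5 9/2
  7/2 23/5 5 25/4
  7/3 13/4 21/4 19/3
After step 2:
  34/9 263/60 21/4 21/4
  857/240 109/25 479/100 87/16
  821/240 411/100 261/50 265/48
  109/36 463/120 119/24 107/18

Answer: 34/9 263/60 21/4 21/4
857/240 109/25 479/100 87/16
821/240 411/100 261/50 265/48
109/36 463/120 119/24 107/18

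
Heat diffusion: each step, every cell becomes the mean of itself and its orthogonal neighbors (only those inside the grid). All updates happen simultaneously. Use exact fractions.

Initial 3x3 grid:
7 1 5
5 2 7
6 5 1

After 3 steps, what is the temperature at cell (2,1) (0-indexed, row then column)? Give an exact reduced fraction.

Answer: 1207/288

Derivation:
Step 1: cell (2,1) = 7/2
Step 2: cell (2,1) = 103/24
Step 3: cell (2,1) = 1207/288
Full grid after step 3:
  1891/432 2363/576 875/216
  635/144 127/30 2291/576
  977/216 1207/288 1765/432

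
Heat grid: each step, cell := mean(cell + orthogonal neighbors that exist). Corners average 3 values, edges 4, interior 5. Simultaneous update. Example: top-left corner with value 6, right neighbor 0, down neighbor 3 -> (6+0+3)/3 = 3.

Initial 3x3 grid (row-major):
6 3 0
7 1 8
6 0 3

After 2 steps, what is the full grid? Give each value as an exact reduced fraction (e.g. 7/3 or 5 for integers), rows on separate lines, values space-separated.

After step 1:
  16/3 5/2 11/3
  5 19/5 3
  13/3 5/2 11/3
After step 2:
  77/18 153/40 55/18
  277/60 84/25 53/15
  71/18 143/40 55/18

Answer: 77/18 153/40 55/18
277/60 84/25 53/15
71/18 143/40 55/18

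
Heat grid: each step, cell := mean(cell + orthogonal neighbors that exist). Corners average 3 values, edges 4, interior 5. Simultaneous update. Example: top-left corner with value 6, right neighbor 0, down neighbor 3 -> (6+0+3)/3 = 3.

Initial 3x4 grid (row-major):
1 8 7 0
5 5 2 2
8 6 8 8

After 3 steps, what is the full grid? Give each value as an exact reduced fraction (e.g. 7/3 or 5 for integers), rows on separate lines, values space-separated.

After step 1:
  14/3 21/4 17/4 3
  19/4 26/5 24/5 3
  19/3 27/4 6 6
After step 2:
  44/9 581/120 173/40 41/12
  419/80 107/20 93/20 21/5
  107/18 1457/240 471/80 5
After step 3:
  10777/2160 3493/720 517/120 1433/360
  5141/960 523/100 1953/400 259/60
  6211/1080 8371/1440 2593/480 1207/240

Answer: 10777/2160 3493/720 517/120 1433/360
5141/960 523/100 1953/400 259/60
6211/1080 8371/1440 2593/480 1207/240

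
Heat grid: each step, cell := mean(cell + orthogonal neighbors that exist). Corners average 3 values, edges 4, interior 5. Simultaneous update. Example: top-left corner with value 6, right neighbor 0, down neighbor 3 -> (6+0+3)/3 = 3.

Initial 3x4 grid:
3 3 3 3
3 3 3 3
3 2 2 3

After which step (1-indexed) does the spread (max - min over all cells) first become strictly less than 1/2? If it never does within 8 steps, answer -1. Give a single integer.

Step 1: max=3, min=5/2, spread=1/2
Step 2: max=3, min=157/60, spread=23/60
  -> spread < 1/2 first at step 2
Step 3: max=529/180, min=4849/1800, spread=49/200
Step 4: max=7849/2700, min=73829/27000, spread=4661/27000
Step 5: max=389303/135000, min=2237693/810000, spread=157/1296
Step 6: max=7743859/2700000, min=135167587/48600000, spread=1351/15552
Step 7: max=347076367/121500000, min=4074088279/1458000000, spread=5813/93312
Step 8: max=20762780953/7290000000, min=61311311609/21870000000, spread=6253/139968

Answer: 2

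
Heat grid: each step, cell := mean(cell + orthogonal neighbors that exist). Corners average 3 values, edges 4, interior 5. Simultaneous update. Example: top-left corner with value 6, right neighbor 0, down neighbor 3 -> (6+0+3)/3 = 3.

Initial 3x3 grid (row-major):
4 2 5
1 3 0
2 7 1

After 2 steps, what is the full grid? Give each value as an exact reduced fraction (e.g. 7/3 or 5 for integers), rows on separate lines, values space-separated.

Answer: 25/9 323/120 97/36
323/120 141/50 197/80
109/36 237/80 49/18

Derivation:
After step 1:
  7/3 7/2 7/3
  5/2 13/5 9/4
  10/3 13/4 8/3
After step 2:
  25/9 323/120 97/36
  323/120 141/50 197/80
  109/36 237/80 49/18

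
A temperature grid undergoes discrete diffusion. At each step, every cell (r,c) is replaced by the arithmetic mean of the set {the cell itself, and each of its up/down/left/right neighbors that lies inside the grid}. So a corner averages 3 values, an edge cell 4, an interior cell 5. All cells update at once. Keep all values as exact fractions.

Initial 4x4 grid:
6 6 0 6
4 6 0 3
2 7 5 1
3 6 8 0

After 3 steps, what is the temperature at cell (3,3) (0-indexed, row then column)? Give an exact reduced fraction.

Answer: 1297/360

Derivation:
Step 1: cell (3,3) = 3
Step 2: cell (3,3) = 10/3
Step 3: cell (3,3) = 1297/360
Full grid after step 3:
  1237/270 15103/3600 4181/1200 2111/720
  16243/3600 1613/375 7017/2000 7127/2400
  659/144 26647/6000 3907/1000 7679/2400
  9937/2160 6749/1440 3313/800 1297/360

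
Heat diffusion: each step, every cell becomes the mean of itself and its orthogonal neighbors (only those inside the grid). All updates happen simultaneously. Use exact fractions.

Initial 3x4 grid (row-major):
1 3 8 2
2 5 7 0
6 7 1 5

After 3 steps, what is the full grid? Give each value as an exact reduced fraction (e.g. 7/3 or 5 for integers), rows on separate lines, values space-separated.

Answer: 887/240 1891/480 1199/288 8207/2160
379/96 861/200 2429/600 5473/1440
3151/720 2111/480 135/32 2579/720

Derivation:
After step 1:
  2 17/4 5 10/3
  7/2 24/5 21/5 7/2
  5 19/4 5 2
After step 2:
  13/4 321/80 1007/240 71/18
  153/40 43/10 9/2 391/120
  53/12 391/80 319/80 7/2
After step 3:
  887/240 1891/480 1199/288 8207/2160
  379/96 861/200 2429/600 5473/1440
  3151/720 2111/480 135/32 2579/720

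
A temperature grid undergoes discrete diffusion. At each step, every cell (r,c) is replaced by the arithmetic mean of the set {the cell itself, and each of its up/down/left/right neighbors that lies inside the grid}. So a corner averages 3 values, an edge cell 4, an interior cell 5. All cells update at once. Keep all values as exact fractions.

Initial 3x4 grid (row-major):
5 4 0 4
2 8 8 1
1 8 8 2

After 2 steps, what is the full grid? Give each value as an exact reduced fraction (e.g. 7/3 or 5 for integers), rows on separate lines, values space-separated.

After step 1:
  11/3 17/4 4 5/3
  4 6 5 15/4
  11/3 25/4 13/2 11/3
After step 2:
  143/36 215/48 179/48 113/36
  13/3 51/10 101/20 169/48
  167/36 269/48 257/48 167/36

Answer: 143/36 215/48 179/48 113/36
13/3 51/10 101/20 169/48
167/36 269/48 257/48 167/36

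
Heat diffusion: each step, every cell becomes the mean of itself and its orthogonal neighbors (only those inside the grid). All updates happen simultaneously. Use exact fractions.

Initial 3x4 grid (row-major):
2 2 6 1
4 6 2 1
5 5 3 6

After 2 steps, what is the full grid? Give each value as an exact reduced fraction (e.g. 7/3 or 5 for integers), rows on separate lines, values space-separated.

Answer: 131/36 793/240 781/240 95/36
923/240 102/25 333/100 121/40
41/9 1033/240 941/240 59/18

Derivation:
After step 1:
  8/3 4 11/4 8/3
  17/4 19/5 18/5 5/2
  14/3 19/4 4 10/3
After step 2:
  131/36 793/240 781/240 95/36
  923/240 102/25 333/100 121/40
  41/9 1033/240 941/240 59/18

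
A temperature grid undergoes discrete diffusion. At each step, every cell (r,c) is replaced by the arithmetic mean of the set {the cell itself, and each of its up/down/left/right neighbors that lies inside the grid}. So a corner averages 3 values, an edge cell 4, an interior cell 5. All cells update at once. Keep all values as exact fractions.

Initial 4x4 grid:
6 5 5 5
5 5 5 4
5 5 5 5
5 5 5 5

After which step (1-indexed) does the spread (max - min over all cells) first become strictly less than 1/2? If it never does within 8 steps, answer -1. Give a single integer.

Answer: 3

Derivation:
Step 1: max=16/3, min=14/3, spread=2/3
Step 2: max=95/18, min=569/120, spread=193/360
Step 3: max=1121/216, min=10423/2160, spread=787/2160
  -> spread < 1/2 first at step 3
Step 4: max=166639/32400, min=524597/108000, spread=92599/324000
Step 5: max=4965013/972000, min=15838253/3240000, spread=2135371/9720000
Step 6: max=148189993/29160000, min=29801429/6075000, spread=25715669/145800000
Step 7: max=885802859/174960000, min=14350106849/2916000000, spread=1239822403/8748000000
Step 8: max=132474121489/26244000000, min=215735776411/43740000000, spread=3790819553/32805000000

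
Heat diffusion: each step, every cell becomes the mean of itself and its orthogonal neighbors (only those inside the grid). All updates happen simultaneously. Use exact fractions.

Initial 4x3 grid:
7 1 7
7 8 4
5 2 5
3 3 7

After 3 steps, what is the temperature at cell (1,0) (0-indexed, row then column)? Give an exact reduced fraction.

Answer: 85/16

Derivation:
Step 1: cell (1,0) = 27/4
Step 2: cell (1,0) = 51/10
Step 3: cell (1,0) = 85/16
Full grid after step 3:
  3773/720 5129/960 1181/240
  85/16 1953/400 41/8
  3259/720 1147/240 277/60
  9331/2160 12139/2880 3287/720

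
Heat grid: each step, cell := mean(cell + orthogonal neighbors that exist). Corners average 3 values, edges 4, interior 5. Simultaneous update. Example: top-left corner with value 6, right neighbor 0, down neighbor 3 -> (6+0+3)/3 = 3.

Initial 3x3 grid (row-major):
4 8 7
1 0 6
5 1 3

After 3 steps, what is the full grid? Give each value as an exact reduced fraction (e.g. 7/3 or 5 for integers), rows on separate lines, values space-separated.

After step 1:
  13/3 19/4 7
  5/2 16/5 4
  7/3 9/4 10/3
After step 2:
  139/36 1157/240 21/4
  371/120 167/50 263/60
  85/36 667/240 115/36
After step 3:
  8477/2160 62179/14400 3469/720
  22777/7200 3683/1000 14551/3600
  5927/2160 42029/14400 7457/2160

Answer: 8477/2160 62179/14400 3469/720
22777/7200 3683/1000 14551/3600
5927/2160 42029/14400 7457/2160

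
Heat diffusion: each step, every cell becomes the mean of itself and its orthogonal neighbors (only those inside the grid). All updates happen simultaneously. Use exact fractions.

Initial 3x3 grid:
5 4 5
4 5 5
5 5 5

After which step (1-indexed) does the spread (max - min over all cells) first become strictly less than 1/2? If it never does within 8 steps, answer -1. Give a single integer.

Answer: 2

Derivation:
Step 1: max=5, min=13/3, spread=2/3
Step 2: max=5, min=367/80, spread=33/80
  -> spread < 1/2 first at step 2
Step 3: max=439/90, min=4963/1080, spread=61/216
Step 4: max=13139/2700, min=302561/64800, spread=511/2592
Step 5: max=173599/36000, min=18210067/3888000, spread=4309/31104
Step 6: max=23368763/4860000, min=1099016249/233280000, spread=36295/373248
Step 7: max=5587864169/1166400000, min=66098829403/13996800000, spread=305773/4478976
Step 8: max=55777424503/11664000000, min=3975725329841/839808000000, spread=2575951/53747712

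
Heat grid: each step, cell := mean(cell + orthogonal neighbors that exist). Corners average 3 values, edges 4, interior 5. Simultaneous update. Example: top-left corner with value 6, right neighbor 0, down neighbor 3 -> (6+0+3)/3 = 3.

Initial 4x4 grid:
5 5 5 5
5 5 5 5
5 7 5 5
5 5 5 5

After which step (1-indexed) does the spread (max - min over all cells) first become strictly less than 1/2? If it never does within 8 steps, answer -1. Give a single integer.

Step 1: max=11/2, min=5, spread=1/2
Step 2: max=136/25, min=5, spread=11/25
  -> spread < 1/2 first at step 2
Step 3: max=6367/1200, min=5, spread=367/1200
Step 4: max=28571/5400, min=1513/300, spread=1337/5400
Step 5: max=851669/162000, min=45469/9000, spread=33227/162000
Step 6: max=25514327/4860000, min=274049/54000, spread=849917/4860000
Step 7: max=762714347/145800000, min=4118533/810000, spread=21378407/145800000
Step 8: max=22836462371/4374000000, min=1238688343/243000000, spread=540072197/4374000000

Answer: 2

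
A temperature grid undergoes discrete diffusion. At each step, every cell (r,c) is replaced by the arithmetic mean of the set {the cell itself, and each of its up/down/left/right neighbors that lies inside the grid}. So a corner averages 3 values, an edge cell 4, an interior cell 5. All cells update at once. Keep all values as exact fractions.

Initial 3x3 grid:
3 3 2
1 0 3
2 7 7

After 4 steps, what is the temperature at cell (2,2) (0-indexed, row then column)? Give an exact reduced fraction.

Answer: 114359/32400

Derivation:
Step 1: cell (2,2) = 17/3
Step 2: cell (2,2) = 38/9
Step 3: cell (2,2) = 2107/540
Step 4: cell (2,2) = 114359/32400
Full grid after step 4:
  155693/64800 63367/24000 91709/32400
  1182731/432000 175399/60000 175607/54000
  196193/64800 242851/72000 114359/32400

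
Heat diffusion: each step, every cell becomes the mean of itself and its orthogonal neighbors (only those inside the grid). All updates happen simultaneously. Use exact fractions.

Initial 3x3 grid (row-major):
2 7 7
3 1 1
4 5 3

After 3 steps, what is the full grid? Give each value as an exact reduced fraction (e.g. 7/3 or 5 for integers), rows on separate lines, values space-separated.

After step 1:
  4 17/4 5
  5/2 17/5 3
  4 13/4 3
After step 2:
  43/12 333/80 49/12
  139/40 82/25 18/5
  13/4 273/80 37/12
After step 3:
  2693/720 18131/4800 2843/720
  8153/2400 1793/500 2107/600
  811/240 15631/4800 2423/720

Answer: 2693/720 18131/4800 2843/720
8153/2400 1793/500 2107/600
811/240 15631/4800 2423/720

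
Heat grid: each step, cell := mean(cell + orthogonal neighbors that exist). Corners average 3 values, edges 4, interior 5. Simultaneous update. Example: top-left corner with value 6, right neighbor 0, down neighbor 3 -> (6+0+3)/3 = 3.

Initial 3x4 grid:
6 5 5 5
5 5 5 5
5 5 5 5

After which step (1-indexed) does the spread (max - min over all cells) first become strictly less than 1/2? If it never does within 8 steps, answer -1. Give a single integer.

Answer: 1

Derivation:
Step 1: max=16/3, min=5, spread=1/3
  -> spread < 1/2 first at step 1
Step 2: max=95/18, min=5, spread=5/18
Step 3: max=1121/216, min=5, spread=41/216
Step 4: max=133817/25920, min=5, spread=4217/25920
Step 5: max=7985149/1555200, min=36079/7200, spread=38417/311040
Step 6: max=477760211/93312000, min=722597/144000, spread=1903471/18662400
Step 7: max=28594589089/5598720000, min=21715759/4320000, spread=18038617/223948800
Step 8: max=1712884182851/335923200000, min=1956926759/388800000, spread=883978523/13436928000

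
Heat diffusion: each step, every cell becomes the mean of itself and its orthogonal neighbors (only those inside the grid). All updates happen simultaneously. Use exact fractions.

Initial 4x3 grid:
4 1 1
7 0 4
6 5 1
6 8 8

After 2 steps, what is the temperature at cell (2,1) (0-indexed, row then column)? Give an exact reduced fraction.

Answer: 493/100

Derivation:
Step 1: cell (2,1) = 4
Step 2: cell (2,1) = 493/100
Full grid after step 2:
  13/4 109/40 5/3
  353/80 293/100 57/20
  251/48 493/100 47/12
  233/36 277/48 203/36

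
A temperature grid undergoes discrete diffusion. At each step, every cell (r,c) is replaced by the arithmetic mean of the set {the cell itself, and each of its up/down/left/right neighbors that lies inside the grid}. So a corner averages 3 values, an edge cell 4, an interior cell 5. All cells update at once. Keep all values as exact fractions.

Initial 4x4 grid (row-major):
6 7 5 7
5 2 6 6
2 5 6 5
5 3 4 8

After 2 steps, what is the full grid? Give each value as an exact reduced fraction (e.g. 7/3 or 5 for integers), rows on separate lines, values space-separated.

After step 1:
  6 5 25/4 6
  15/4 5 5 6
  17/4 18/5 26/5 25/4
  10/3 17/4 21/4 17/3
After step 2:
  59/12 89/16 89/16 73/12
  19/4 447/100 549/100 93/16
  56/15 223/50 253/50 1387/240
  71/18 493/120 611/120 103/18

Answer: 59/12 89/16 89/16 73/12
19/4 447/100 549/100 93/16
56/15 223/50 253/50 1387/240
71/18 493/120 611/120 103/18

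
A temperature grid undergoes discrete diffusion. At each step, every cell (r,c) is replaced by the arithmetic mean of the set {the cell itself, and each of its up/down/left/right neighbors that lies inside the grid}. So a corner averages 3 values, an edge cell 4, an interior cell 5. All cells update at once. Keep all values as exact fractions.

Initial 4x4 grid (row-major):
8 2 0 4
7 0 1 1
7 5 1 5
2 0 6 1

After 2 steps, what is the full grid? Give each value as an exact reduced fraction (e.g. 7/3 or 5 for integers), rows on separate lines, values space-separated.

Answer: 41/9 155/48 391/240 37/18
233/48 71/25 117/50 421/240
327/80 177/50 54/25 247/80
23/6 217/80 257/80 8/3

Derivation:
After step 1:
  17/3 5/2 7/4 5/3
  11/2 3 3/5 11/4
  21/4 13/5 18/5 2
  3 13/4 2 4
After step 2:
  41/9 155/48 391/240 37/18
  233/48 71/25 117/50 421/240
  327/80 177/50 54/25 247/80
  23/6 217/80 257/80 8/3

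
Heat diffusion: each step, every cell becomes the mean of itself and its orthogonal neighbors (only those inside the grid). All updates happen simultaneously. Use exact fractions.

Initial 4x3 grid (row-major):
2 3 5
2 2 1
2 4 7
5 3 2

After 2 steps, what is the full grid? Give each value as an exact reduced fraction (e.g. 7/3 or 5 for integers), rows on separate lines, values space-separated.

Answer: 22/9 161/60 13/4
599/240 59/20 253/80
731/240 13/4 297/80
121/36 433/120 11/3

Derivation:
After step 1:
  7/3 3 3
  2 12/5 15/4
  13/4 18/5 7/2
  10/3 7/2 4
After step 2:
  22/9 161/60 13/4
  599/240 59/20 253/80
  731/240 13/4 297/80
  121/36 433/120 11/3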